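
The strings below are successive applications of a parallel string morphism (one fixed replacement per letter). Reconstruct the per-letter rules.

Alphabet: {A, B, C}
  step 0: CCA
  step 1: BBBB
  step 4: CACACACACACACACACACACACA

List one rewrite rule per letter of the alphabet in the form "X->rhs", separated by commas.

  step 0 ⇒ step 1: CCA ⇒ B·B·BB
    A ↦ BB
    C ↦ B
    B ↦ CA  (constrained at step 1)

A->BB, B->CA, C->B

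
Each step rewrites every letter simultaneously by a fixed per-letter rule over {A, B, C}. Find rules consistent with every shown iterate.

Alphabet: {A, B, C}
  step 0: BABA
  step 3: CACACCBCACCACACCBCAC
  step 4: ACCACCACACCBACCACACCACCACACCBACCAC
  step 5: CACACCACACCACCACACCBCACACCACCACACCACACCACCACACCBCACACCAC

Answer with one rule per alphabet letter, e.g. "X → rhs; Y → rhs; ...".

  step 4 ⇒ step 5: ACCACCACACCBACCACACCACCACACCBACCAC ⇒ C·AC·AC·C·AC·AC·C·AC·C·AC·AC·CB·C·AC·AC·C·AC·C·AC·AC·C·AC·AC·C·AC·C·AC·AC·CB·C·AC·AC·C·AC
    A ↦ C
    B ↦ CB
    C ↦ AC

A->C, B->CB, C->AC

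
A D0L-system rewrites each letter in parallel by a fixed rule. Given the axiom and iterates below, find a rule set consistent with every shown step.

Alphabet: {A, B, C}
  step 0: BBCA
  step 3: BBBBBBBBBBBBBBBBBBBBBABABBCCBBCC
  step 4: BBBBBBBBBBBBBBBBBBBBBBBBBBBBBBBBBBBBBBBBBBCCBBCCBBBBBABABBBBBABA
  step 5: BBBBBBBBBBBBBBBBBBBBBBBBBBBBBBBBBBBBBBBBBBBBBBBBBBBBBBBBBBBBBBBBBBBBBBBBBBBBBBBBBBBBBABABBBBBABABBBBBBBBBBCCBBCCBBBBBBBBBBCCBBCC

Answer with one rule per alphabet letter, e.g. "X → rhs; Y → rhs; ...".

  step 4 ⇒ step 5: BBBBBBBBBBBBBBBBBBBBBBBBBBBBBBBBBBBBBBBBBBCCBBCCBBBBBABABBBBBABA ⇒ BB·BB·BB·BB·BB·BB·BB·BB·BB·BB·BB·BB·BB·BB·BB·BB·BB·BB·BB·BB·BB·BB·BB·BB·BB·BB·BB·BB·BB·BB·BB·BB·BB·BB·BB·BB·BB·BB·BB·BB·BB·BB·BA·BA·BB·BB·BA·BA·BB·BB·BB·BB·BB·CC·BB·CC·BB·BB·BB·BB·BB·CC·BB·CC
    A ↦ CC
    B ↦ BB
    C ↦ BA

A->CC, B->BB, C->BA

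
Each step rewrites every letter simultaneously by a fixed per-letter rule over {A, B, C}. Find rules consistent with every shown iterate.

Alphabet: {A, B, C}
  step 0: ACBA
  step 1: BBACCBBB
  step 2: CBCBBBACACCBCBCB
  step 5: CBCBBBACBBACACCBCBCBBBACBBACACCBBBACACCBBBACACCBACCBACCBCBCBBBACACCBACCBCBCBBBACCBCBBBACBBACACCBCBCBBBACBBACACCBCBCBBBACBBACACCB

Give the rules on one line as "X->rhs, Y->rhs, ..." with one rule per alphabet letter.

A->BB, B->CB, C->AC

  step 1 ⇒ step 2: BBACCBBB ⇒ CB·CB·BB·AC·AC·CB·CB·CB
    A ↦ BB
    B ↦ CB
    C ↦ AC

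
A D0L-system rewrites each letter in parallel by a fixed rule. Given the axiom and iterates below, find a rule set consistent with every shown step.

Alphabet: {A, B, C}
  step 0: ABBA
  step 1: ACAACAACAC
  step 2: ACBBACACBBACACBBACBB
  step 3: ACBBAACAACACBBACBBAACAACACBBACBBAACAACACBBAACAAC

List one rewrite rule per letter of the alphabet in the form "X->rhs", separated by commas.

  step 2 ⇒ step 3: ACBBACACBBACACBBACBB ⇒ AC·BB·AAC·AAC·AC·BB·AC·BB·AAC·AAC·AC·BB·AC·BB·AAC·AAC·AC·BB·AAC·AAC
    A ↦ AC
    B ↦ AAC
    C ↦ BB

A->AC, B->AAC, C->BB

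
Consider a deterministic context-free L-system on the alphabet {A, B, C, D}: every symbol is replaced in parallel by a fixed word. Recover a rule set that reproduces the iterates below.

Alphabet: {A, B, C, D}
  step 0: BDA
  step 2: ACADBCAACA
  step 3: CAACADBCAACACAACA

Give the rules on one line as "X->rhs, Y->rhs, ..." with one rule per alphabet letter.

  step 2 ⇒ step 3: ACADBCAACA ⇒ CA·A·CA·DB·CA·A·CA·CA·A·CA
    A ↦ CA
    B ↦ CA
    C ↦ A
    D ↦ DB

A->CA, B->CA, C->A, D->DB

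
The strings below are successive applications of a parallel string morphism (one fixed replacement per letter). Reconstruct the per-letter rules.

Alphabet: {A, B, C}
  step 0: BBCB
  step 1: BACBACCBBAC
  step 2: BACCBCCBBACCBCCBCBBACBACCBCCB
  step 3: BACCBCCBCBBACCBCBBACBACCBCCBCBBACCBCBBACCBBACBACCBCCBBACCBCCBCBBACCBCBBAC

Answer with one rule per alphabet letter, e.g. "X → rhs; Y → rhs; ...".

  step 2 ⇒ step 3: BACCBCCBBACCBCCBCBBACBACCBCCB ⇒ BAC·CBC·CB·CB·BAC·CB·CB·BAC·BAC·CBC·CB·CB·BAC·CB·CB·BAC·CB·BAC·BAC·CBC·CB·BAC·CBC·CB·CB·BAC·CB·CB·BAC
    A ↦ CBC
    B ↦ BAC
    C ↦ CB

A->CBC, B->BAC, C->CB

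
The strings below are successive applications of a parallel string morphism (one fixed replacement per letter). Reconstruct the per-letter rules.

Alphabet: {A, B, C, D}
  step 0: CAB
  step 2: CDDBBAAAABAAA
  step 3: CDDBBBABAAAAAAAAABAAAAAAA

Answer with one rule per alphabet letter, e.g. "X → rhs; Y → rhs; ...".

A->AA, B->BA, C->CDD, D->B

  step 2 ⇒ step 3: CDDBBAAAABAAA ⇒ CDD·B·B·BA·BA·AA·AA·AA·AA·BA·AA·AA·AA
    A ↦ AA
    B ↦ BA
    C ↦ CDD
    D ↦ B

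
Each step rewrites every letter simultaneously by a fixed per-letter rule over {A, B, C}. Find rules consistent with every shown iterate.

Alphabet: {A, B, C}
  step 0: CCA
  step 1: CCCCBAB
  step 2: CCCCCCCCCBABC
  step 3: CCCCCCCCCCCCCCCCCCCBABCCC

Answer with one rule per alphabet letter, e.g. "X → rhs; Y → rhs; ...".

  step 2 ⇒ step 3: CCCCCCCCCBABC ⇒ CC·CC·CC·CC·CC·CC·CC·CC·CC·C·BAB·C·CC
    A ↦ BAB
    B ↦ C
    C ↦ CC

A->BAB, B->C, C->CC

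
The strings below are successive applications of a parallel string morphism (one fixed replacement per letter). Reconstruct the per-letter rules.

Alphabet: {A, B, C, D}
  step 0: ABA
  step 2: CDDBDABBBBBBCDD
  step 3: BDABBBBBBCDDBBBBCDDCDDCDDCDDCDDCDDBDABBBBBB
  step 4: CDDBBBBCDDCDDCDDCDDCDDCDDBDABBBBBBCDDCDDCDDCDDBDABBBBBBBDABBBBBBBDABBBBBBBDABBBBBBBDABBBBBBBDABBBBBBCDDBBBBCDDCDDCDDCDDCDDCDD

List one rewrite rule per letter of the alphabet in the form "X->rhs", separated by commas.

A->B, B->CDD, C->BDA, D->BBB

  step 3 ⇒ step 4: BDABBBBBBCDDBBBBCDDCDDCDDCDDCDDCDDBDABBBBBB ⇒ CDD·BBB·B·CDD·CDD·CDD·CDD·CDD·CDD·BDA·BBB·BBB·CDD·CDD·CDD·CDD·BDA·BBB·BBB·BDA·BBB·BBB·BDA·BBB·BBB·BDA·BBB·BBB·BDA·BBB·BBB·BDA·BBB·BBB·CDD·BBB·B·CDD·CDD·CDD·CDD·CDD·CDD
    A ↦ B
    B ↦ CDD
    C ↦ BDA
    D ↦ BBB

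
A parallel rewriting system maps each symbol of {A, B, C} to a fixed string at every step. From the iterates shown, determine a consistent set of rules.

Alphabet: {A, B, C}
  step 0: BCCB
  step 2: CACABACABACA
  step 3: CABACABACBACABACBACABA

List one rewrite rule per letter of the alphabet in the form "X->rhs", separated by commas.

A->BA, B->C, C->CA

  step 2 ⇒ step 3: CACABACABACA ⇒ CA·BA·CA·BA·C·BA·CA·BA·C·BA·CA·BA
    A ↦ BA
    B ↦ C
    C ↦ CA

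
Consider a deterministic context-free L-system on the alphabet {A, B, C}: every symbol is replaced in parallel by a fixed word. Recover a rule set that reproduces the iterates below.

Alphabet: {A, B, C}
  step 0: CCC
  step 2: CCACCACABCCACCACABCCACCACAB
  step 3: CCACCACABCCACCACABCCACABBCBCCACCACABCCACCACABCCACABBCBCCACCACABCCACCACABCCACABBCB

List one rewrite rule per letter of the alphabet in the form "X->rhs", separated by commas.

A->CAB, B->BCB, C->CCA

  step 2 ⇒ step 3: CCACCACABCCACCACABCCACCACAB ⇒ CCA·CCA·CAB·CCA·CCA·CAB·CCA·CAB·BCB·CCA·CCA·CAB·CCA·CCA·CAB·CCA·CAB·BCB·CCA·CCA·CAB·CCA·CCA·CAB·CCA·CAB·BCB
    A ↦ CAB
    B ↦ BCB
    C ↦ CCA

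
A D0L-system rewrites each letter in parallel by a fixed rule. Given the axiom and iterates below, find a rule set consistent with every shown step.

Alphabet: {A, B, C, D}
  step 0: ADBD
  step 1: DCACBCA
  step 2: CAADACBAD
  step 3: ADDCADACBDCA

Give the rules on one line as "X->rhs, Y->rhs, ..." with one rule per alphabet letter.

A->D, B->CB, C->A, D->CA

  step 2 ⇒ step 3: CAADACBAD ⇒ A·D·D·CA·D·A·CB·D·CA
    A ↦ D
    B ↦ CB
    C ↦ A
    D ↦ CA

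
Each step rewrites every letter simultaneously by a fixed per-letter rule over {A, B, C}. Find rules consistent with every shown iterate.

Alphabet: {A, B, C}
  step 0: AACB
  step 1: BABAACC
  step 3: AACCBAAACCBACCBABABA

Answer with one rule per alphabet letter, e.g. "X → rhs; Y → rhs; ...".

  step 0 ⇒ step 1: AACB ⇒ BA·BA·A·CC
    A ↦ BA
    B ↦ CC
    C ↦ A

A->BA, B->CC, C->A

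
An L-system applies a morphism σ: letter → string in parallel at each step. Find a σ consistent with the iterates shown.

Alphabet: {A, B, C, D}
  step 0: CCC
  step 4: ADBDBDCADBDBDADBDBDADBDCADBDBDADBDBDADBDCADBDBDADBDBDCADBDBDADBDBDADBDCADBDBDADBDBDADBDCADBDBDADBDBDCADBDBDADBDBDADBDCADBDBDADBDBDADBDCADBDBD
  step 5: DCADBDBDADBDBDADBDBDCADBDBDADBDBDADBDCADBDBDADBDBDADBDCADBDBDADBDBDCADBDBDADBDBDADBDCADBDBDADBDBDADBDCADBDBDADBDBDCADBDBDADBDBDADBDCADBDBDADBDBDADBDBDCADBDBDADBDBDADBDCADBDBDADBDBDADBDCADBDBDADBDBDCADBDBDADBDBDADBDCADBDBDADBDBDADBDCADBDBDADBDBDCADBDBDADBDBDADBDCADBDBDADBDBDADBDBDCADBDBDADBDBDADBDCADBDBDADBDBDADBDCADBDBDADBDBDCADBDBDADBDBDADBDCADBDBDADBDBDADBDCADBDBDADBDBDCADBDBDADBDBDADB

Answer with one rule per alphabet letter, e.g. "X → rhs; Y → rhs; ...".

  step 4 ⇒ step 5: ADBDBDCADBDBDADBDBDADBDCADBDBDADBDBDADBDCADBDBDADBDBDCADBDBDADBDBDADBDCADBDBDADBDBDADBDCADBDBDADBDBDCADBDBDADBDBDADBDCADBDBDADBDBDADBDCADBDBD ⇒ DC·ADB·DBD·ADB·DBD·ADB·DB·DC·ADB·DBD·ADB·DBD·ADB·DC·ADB·DBD·ADB·DBD·ADB·DC·ADB·DBD·ADB·DB·DC·ADB·DBD·ADB·DBD·ADB·DC·ADB·DBD·ADB·DBD·ADB·DC·ADB·DBD·ADB·DB·DC·ADB·DBD·ADB·DBD·ADB·DC·ADB·DBD·ADB·DBD·ADB·DB·DC·ADB·DBD·ADB·DBD·ADB·DC·ADB·DBD·ADB·DBD·ADB·DC·ADB·DBD·ADB·DB·DC·ADB·DBD·ADB·DBD·ADB·DC·ADB·DBD·ADB·DBD·ADB·DC·ADB·DBD·ADB·DB·DC·ADB·DBD·ADB·DBD·ADB·DC·ADB·DBD·ADB·DBD·ADB·DB·DC·ADB·DBD·ADB·DBD·ADB·DC·ADB·DBD·ADB·DBD·ADB·DC·ADB·DBD·ADB·DB·DC·ADB·DBD·ADB·DBD·ADB·DC·ADB·DBD·ADB·DBD·ADB·DC·ADB·DBD·ADB·DB·DC·ADB·DBD·ADB·DBD·ADB
    A ↦ DC
    B ↦ DBD
    C ↦ DB
    D ↦ ADB

A->DC, B->DBD, C->DB, D->ADB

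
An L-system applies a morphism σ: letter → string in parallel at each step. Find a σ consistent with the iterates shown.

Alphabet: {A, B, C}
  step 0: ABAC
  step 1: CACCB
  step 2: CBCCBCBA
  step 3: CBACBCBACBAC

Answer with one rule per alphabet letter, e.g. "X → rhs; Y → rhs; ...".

  step 2 ⇒ step 3: CBCCBCBA ⇒ CB·A·CB·CB·A·CB·A·C
    A ↦ C
    B ↦ A
    C ↦ CB

A->C, B->A, C->CB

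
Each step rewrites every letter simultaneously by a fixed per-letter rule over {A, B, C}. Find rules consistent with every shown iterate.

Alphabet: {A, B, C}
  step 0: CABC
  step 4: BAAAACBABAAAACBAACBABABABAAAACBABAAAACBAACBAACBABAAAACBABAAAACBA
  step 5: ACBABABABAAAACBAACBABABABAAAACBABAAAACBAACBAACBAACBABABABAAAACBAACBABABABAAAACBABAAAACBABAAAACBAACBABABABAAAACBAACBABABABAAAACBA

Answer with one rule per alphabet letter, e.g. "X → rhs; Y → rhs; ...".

  step 4 ⇒ step 5: BAAAACBABAAAACBAACBABABABAAAACBABAAAACBAACBAACBABAAAACBABAAAACBA ⇒ AC·BA·BA·BA·BA·AA·AC·BA·AC·BA·BA·BA·BA·AA·AC·BA·BA·AA·AC·BA·AC·BA·AC·BA·AC·BA·BA·BA·BA·AA·AC·BA·AC·BA·BA·BA·BA·AA·AC·BA·BA·AA·AC·BA·BA·AA·AC·BA·AC·BA·BA·BA·BA·AA·AC·BA·AC·BA·BA·BA·BA·AA·AC·BA
    A ↦ BA
    B ↦ AC
    C ↦ AA

A->BA, B->AC, C->AA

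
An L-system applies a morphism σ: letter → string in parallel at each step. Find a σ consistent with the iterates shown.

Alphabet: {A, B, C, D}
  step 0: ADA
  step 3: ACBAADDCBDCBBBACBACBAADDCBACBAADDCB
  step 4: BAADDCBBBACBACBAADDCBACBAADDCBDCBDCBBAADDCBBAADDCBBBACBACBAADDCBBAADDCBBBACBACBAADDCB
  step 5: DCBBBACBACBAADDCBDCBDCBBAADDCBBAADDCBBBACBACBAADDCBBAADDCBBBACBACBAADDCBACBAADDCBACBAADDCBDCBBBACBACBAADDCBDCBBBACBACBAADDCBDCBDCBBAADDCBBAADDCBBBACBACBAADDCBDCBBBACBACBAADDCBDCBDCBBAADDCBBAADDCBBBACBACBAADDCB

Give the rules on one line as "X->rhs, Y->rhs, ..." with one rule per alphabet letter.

  step 4 ⇒ step 5: BAADDCBBBACBACBAADDCBACBAADDCBDCBDCBBAADDCBBAADDCBBBACBACBAADDCBBAADDCBBBACBACBAADDCB ⇒ DCB·B·B·ACB·ACB·AAD·DCB·DCB·DCB·B·AAD·DCB·B·AAD·DCB·B·B·ACB·ACB·AAD·DCB·B·AAD·DCB·B·B·ACB·ACB·AAD·DCB·ACB·AAD·DCB·ACB·AAD·DCB·DCB·B·B·ACB·ACB·AAD·DCB·DCB·B·B·ACB·ACB·AAD·DCB·DCB·DCB·B·AAD·DCB·B·AAD·DCB·B·B·ACB·ACB·AAD·DCB·DCB·B·B·ACB·ACB·AAD·DCB·DCB·DCB·B·AAD·DCB·B·AAD·DCB·B·B·ACB·ACB·AAD·DCB
    A ↦ B
    B ↦ DCB
    C ↦ AAD
    D ↦ ACB

A->B, B->DCB, C->AAD, D->ACB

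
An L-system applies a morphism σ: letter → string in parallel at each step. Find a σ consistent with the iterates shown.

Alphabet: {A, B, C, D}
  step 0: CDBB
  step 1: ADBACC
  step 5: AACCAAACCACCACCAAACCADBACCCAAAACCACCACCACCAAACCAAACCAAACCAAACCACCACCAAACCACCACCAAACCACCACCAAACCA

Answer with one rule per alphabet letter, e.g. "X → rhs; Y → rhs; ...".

  step 0 ⇒ step 1: CDBB ⇒ A·DBA·C·C
    B ↦ C
    C ↦ A
    D ↦ DBA
    A ↦ CCA  (constrained at step 1)

A->CCA, B->C, C->A, D->DBA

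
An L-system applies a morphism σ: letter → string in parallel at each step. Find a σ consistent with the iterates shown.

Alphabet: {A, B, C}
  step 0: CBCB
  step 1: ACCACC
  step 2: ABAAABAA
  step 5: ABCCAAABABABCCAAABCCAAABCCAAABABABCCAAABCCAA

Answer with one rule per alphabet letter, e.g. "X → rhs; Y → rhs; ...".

  step 1 ⇒ step 2: ACCACC ⇒ AB·A·A·AB·A·A
    A ↦ AB
    C ↦ A
  step 0 ⇒ step 1: CBCB ⇒ A·CC·A·CC
    B ↦ CC

A->AB, B->CC, C->A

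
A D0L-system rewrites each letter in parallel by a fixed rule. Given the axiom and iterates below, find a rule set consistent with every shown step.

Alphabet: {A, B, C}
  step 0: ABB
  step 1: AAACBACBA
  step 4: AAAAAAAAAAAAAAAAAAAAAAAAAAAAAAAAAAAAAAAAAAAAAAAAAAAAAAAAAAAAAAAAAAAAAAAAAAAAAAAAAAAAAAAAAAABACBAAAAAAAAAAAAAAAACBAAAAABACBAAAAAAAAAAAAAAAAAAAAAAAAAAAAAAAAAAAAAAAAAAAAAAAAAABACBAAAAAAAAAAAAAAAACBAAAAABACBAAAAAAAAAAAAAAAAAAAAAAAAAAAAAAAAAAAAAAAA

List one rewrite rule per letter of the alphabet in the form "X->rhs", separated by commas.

  step 0 ⇒ step 1: ABB ⇒ AAA·CBA·CBA
    A ↦ AAA
    B ↦ CBA
    C ↦ ABA  (constrained at step 1)

A->AAA, B->CBA, C->ABA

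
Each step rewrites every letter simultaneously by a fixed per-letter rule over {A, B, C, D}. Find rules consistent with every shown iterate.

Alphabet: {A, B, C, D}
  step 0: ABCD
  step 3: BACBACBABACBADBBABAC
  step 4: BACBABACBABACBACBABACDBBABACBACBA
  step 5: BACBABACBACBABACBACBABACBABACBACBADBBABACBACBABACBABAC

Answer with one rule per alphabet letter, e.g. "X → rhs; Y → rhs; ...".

A->C, B->BA, C->BA, D->DB

  step 4 ⇒ step 5: BACBABACBABACBACBABACDBBABACBACBA ⇒ BA·C·BA·BA·C·BA·C·BA·BA·C·BA·C·BA·BA·C·BA·BA·C·BA·C·BA·DB·BA·BA·C·BA·C·BA·BA·C·BA·BA·C
    A ↦ C
    B ↦ BA
    C ↦ BA
    D ↦ DB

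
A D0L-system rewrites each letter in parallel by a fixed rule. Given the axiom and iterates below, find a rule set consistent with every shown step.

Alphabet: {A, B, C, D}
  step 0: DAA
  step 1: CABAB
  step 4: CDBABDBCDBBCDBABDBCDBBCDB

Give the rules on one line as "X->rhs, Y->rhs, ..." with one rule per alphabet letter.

  step 0 ⇒ step 1: DAA ⇒ C·AB·AB
    A ↦ AB
    D ↦ C
    B ↦ DB  (constrained at step 1)
    C ↦ B  (constrained at step 1)

A->AB, B->DB, C->B, D->C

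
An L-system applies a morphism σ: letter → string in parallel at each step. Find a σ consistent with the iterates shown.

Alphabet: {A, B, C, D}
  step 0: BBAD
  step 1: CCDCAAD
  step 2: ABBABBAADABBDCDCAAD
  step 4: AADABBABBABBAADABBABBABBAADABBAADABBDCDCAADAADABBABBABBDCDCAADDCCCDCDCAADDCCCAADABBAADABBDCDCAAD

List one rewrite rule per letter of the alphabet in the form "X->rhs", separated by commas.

A->DC, B->C, C->ABB, D->AAD

  step 1 ⇒ step 2: CCDCAAD ⇒ ABB·ABB·AAD·ABB·DC·DC·AAD
    A ↦ DC
    C ↦ ABB
    D ↦ AAD
  step 0 ⇒ step 1: BBAD ⇒ C·C·DC·AAD
    B ↦ C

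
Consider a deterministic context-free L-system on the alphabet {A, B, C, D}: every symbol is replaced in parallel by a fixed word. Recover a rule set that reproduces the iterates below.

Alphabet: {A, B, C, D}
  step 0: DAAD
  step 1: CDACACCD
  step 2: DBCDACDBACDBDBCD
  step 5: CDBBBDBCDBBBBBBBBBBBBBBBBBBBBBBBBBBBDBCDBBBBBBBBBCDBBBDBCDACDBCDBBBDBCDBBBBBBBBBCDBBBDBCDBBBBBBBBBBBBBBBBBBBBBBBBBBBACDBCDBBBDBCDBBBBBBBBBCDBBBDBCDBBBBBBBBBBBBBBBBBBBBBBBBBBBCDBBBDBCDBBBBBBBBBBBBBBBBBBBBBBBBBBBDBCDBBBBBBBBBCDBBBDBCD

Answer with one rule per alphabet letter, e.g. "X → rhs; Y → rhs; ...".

  step 1 ⇒ step 2: CDACACCD ⇒ DB·CD·AC·DB·AC·DB·DB·CD
    A ↦ AC
    C ↦ DB
    D ↦ CD
    B ↦ BBB  (constrained at step 2)

A->AC, B->BBB, C->DB, D->CD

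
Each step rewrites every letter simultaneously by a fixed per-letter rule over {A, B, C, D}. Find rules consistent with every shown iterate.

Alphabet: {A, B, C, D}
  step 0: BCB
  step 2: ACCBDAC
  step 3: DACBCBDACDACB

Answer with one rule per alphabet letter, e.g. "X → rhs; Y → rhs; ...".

  step 2 ⇒ step 3: ACCBDAC ⇒ DA·CB·CB·D·AC·DA·CB
    A ↦ DA
    B ↦ D
    C ↦ CB
    D ↦ AC

A->DA, B->D, C->CB, D->AC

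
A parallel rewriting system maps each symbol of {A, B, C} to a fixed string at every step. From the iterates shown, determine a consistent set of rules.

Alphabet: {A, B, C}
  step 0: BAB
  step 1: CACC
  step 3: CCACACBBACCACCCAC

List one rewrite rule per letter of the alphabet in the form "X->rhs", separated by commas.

A->AC, B->C, C->BBA

  step 0 ⇒ step 1: BAB ⇒ C·AC·C
    A ↦ AC
    B ↦ C
    C ↦ BBA  (constrained at step 1)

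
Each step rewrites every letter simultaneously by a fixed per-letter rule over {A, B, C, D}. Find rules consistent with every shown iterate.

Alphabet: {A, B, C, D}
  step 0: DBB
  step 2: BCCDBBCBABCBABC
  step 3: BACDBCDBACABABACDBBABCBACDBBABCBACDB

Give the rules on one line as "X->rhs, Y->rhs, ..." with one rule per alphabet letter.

  step 2 ⇒ step 3: BCCDBBCBABCBABC ⇒ BA·CDB·CDB·ACA·BA·BA·CDB·BA·BC·BA·CDB·BA·BC·BA·CDB
    A ↦ BC
    B ↦ BA
    C ↦ CDB
    D ↦ ACA

A->BC, B->BA, C->CDB, D->ACA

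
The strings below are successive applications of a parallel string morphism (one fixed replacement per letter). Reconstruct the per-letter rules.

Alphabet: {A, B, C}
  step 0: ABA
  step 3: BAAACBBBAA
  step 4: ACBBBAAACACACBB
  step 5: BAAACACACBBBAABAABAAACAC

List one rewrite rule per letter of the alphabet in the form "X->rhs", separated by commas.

A->B, B->AC, C->AA

  step 4 ⇒ step 5: ACBBBAAACACACBB ⇒ B·AA·AC·AC·AC·B·B·B·AA·B·AA·B·AA·AC·AC
    A ↦ B
    B ↦ AC
    C ↦ AA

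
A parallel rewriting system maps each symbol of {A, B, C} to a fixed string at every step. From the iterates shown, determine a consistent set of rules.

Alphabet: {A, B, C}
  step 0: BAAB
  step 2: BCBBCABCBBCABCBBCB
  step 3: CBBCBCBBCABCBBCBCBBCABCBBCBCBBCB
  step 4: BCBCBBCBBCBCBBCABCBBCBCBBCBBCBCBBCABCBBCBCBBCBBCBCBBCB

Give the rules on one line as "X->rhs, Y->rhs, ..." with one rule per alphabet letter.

A->CAB, B->CB, C->B

  step 3 ⇒ step 4: CBBCBCBBCABCBBCBCBBCABCBBCBCBBCB ⇒ B·CB·CB·B·CB·B·CB·CB·B·CAB·CB·B·CB·CB·B·CB·B·CB·CB·B·CAB·CB·B·CB·CB·B·CB·B·CB·CB·B·CB
    A ↦ CAB
    B ↦ CB
    C ↦ B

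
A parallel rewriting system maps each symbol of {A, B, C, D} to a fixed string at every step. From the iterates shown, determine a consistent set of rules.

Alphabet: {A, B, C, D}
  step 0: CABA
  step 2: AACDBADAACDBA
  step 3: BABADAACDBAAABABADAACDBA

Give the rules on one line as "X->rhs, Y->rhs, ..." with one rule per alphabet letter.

A->BA, B->CD, C->D, D->AA

  step 2 ⇒ step 3: AACDBADAACDBA ⇒ BA·BA·D·AA·CD·BA·AA·BA·BA·D·AA·CD·BA
    A ↦ BA
    B ↦ CD
    C ↦ D
    D ↦ AA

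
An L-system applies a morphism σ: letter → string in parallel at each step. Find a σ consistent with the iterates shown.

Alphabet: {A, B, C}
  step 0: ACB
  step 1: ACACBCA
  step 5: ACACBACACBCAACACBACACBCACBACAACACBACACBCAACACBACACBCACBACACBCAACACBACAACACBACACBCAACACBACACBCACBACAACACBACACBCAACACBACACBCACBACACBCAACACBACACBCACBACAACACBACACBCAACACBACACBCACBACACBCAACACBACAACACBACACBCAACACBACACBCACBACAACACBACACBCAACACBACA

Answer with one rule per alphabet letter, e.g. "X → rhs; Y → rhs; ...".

A->ACA, B->CA, C->CB

  step 0 ⇒ step 1: ACB ⇒ ACA·CB·CA
    A ↦ ACA
    B ↦ CA
    C ↦ CB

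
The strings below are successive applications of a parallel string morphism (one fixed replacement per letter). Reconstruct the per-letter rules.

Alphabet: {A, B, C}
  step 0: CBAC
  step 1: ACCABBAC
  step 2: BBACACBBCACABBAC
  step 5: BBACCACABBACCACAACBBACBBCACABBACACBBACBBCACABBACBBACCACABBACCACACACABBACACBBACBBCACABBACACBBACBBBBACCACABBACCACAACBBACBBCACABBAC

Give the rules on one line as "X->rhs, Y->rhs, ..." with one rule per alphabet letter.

  step 1 ⇒ step 2: ACCABBAC ⇒ BB·AC·AC·BB·CA·CA·BB·AC
    A ↦ BB
    B ↦ CA
    C ↦ AC

A->BB, B->CA, C->AC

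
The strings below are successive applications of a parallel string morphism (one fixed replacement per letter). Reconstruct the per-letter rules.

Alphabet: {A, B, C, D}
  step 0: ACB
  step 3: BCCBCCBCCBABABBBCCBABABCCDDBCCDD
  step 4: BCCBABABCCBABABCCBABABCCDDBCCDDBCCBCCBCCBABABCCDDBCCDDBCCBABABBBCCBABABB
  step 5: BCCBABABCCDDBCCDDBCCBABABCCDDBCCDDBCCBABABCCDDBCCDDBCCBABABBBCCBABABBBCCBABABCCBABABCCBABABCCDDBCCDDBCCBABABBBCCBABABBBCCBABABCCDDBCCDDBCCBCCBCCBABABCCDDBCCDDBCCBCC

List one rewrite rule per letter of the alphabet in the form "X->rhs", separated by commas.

  step 4 ⇒ step 5: BCCBABABCCBABABCCBABABCCDDBCCDDBCCBCCBCCBABABCCDDBCCDDBCCBABABBBCCBABABB ⇒ BCC·BA·BA·BCC·DD·BCC·DD·BCC·BA·BA·BCC·DD·BCC·DD·BCC·BA·BA·BCC·DD·BCC·DD·BCC·BA·BA·B·B·BCC·BA·BA·B·B·BCC·BA·BA·BCC·BA·BA·BCC·BA·BA·BCC·DD·BCC·DD·BCC·BA·BA·B·B·BCC·BA·BA·B·B·BCC·BA·BA·BCC·DD·BCC·DD·BCC·BCC·BCC·BA·BA·BCC·DD·BCC·DD·BCC·BCC
    A ↦ DD
    B ↦ BCC
    C ↦ BA
    D ↦ B

A->DD, B->BCC, C->BA, D->B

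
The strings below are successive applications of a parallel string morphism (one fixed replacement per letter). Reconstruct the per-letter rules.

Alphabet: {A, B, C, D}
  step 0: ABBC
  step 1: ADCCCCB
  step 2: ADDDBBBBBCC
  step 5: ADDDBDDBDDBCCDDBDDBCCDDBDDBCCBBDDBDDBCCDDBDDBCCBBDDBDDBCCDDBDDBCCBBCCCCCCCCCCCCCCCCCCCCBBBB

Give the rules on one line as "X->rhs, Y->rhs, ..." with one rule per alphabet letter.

A->AD, B->CC, C->B, D->DDB

  step 1 ⇒ step 2: ADCCCCB ⇒ AD·DDB·B·B·B·B·CC
    A ↦ AD
    B ↦ CC
    C ↦ B
    D ↦ DDB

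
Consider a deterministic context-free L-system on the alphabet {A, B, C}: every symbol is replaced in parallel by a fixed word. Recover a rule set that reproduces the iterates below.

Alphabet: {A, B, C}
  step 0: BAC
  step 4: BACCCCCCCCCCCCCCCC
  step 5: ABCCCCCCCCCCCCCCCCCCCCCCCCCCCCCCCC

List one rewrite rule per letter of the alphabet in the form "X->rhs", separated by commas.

  step 4 ⇒ step 5: BACCCCCCCCCCCCCCCC ⇒ A·B·CC·CC·CC·CC·CC·CC·CC·CC·CC·CC·CC·CC·CC·CC·CC·CC
    A ↦ B
    B ↦ A
    C ↦ CC

A->B, B->A, C->CC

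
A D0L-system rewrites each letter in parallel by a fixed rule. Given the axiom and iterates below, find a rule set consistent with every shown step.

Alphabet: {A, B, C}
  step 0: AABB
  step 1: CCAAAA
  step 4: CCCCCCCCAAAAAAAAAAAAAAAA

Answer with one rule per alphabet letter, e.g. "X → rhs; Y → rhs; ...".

A->C, B->AA, C->BB

  step 0 ⇒ step 1: AABB ⇒ C·C·AA·AA
    A ↦ C
    B ↦ AA
    C ↦ BB  (constrained at step 1)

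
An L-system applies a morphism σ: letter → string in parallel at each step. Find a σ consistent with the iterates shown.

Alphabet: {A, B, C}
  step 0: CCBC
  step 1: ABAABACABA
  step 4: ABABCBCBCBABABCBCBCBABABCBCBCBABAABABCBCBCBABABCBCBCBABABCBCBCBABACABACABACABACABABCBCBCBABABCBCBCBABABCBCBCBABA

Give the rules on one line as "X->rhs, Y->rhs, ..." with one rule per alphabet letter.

A->BCB, B->C, C->ABA

  step 0 ⇒ step 1: CCBC ⇒ ABA·ABA·C·ABA
    B ↦ C
    C ↦ ABA
    A ↦ BCB  (constrained at step 1)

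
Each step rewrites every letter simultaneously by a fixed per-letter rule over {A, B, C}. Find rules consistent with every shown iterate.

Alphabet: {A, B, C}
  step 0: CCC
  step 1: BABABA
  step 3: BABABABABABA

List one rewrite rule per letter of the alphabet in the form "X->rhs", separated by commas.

  step 0 ⇒ step 1: CCC ⇒ BA·BA·BA
    C ↦ BA
    A ↦ C  (constrained at step 1)
    B ↦ C  (constrained at step 1)

A->C, B->C, C->BA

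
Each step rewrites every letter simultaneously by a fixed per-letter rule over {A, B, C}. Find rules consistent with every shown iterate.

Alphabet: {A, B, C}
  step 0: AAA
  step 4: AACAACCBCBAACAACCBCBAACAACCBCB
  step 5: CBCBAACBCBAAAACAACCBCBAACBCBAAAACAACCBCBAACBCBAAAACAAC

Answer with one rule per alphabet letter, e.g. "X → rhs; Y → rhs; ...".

A->CB, B->C, C->AA

  step 4 ⇒ step 5: AACAACCBCBAACAACCBCBAACAACCBCB ⇒ CB·CB·AA·CB·CB·AA·AA·C·AA·C·CB·CB·AA·CB·CB·AA·AA·C·AA·C·CB·CB·AA·CB·CB·AA·AA·C·AA·C
    A ↦ CB
    B ↦ C
    C ↦ AA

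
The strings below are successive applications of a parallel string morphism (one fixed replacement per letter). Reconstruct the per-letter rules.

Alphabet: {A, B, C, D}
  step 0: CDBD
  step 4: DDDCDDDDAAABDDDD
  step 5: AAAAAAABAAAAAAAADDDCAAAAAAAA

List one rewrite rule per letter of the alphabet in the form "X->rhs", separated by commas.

  step 4 ⇒ step 5: DDDCDDDDAAABDDDD ⇒ AA·AA·AA·AB·AA·AA·AA·AA·D·D·D·C·AA·AA·AA·AA
    A ↦ D
    B ↦ C
    C ↦ AB
    D ↦ AA

A->D, B->C, C->AB, D->AA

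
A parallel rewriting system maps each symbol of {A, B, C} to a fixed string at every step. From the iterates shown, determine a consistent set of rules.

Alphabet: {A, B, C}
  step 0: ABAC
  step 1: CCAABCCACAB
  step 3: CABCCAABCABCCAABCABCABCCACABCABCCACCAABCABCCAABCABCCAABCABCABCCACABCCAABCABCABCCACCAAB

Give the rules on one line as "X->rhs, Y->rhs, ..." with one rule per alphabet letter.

A->CCA, B->AB, C->CAB

  step 0 ⇒ step 1: ABAC ⇒ CCA·AB·CCA·CAB
    A ↦ CCA
    B ↦ AB
    C ↦ CAB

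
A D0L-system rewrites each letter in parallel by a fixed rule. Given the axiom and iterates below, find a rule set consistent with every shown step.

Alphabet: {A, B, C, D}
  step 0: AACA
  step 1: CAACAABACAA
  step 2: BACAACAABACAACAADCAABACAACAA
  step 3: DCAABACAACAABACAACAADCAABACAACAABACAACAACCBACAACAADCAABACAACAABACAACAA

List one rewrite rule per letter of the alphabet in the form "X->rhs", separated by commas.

A->CAA, B->D, C->BA, D->CC

  step 2 ⇒ step 3: BACAACAABACAACAADCAABACAACAA ⇒ D·CAA·BA·CAA·CAA·BA·CAA·CAA·D·CAA·BA·CAA·CAA·BA·CAA·CAA·CC·BA·CAA·CAA·D·CAA·BA·CAA·CAA·BA·CAA·CAA
    A ↦ CAA
    B ↦ D
    C ↦ BA
    D ↦ CC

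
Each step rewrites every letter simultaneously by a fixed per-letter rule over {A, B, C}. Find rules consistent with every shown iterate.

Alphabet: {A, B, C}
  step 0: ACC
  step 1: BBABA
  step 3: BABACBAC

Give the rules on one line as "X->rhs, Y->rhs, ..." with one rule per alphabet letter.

  step 0 ⇒ step 1: ACC ⇒ B·BA·BA
    A ↦ B
    C ↦ BA
    B ↦ C  (constrained at step 1)

A->B, B->C, C->BA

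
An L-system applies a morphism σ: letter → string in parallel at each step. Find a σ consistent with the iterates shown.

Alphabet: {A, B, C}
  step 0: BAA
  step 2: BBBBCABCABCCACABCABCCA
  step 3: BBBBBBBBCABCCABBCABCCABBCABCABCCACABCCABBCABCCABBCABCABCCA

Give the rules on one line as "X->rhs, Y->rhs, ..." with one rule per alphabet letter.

  step 2 ⇒ step 3: BBBBCABCABCCACABCABCCA ⇒ BB·BB·BB·BB·CAB·CCA·BB·CAB·CCA·BB·CAB·CAB·CCA·CAB·CCA·BB·CAB·CCA·BB·CAB·CAB·CCA
    A ↦ CCA
    B ↦ BB
    C ↦ CAB

A->CCA, B->BB, C->CAB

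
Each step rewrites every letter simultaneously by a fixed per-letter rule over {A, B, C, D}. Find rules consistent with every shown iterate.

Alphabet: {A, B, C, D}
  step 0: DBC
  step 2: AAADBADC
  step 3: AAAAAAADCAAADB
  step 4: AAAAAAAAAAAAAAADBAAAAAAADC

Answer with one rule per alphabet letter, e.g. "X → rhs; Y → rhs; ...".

A->AA, B->DC, C->DB, D->A

  step 3 ⇒ step 4: AAAAAAADCAAADB ⇒ AA·AA·AA·AA·AA·AA·AA·A·DB·AA·AA·AA·A·DC
    A ↦ AA
    B ↦ DC
    C ↦ DB
    D ↦ A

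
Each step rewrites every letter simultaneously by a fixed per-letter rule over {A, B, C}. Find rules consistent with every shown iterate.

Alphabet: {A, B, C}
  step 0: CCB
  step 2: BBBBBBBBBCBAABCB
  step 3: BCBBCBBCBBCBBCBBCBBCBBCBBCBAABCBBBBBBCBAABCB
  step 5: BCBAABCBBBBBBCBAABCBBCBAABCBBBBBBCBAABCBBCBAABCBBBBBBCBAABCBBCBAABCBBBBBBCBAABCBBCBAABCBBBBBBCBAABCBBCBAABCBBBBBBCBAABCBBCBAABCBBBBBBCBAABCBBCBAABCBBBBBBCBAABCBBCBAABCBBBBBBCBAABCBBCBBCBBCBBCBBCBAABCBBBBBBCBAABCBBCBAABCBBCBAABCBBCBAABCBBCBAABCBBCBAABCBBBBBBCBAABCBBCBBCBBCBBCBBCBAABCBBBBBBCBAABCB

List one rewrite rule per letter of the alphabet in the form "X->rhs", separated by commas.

  step 2 ⇒ step 3: BBBBBBBBBCBAABCB ⇒ BCB·BCB·BCB·BCB·BCB·BCB·BCB·BCB·BCB·AA·BCB·BB·BB·BCB·AA·BCB
    A ↦ BB
    B ↦ BCB
    C ↦ AA

A->BB, B->BCB, C->AA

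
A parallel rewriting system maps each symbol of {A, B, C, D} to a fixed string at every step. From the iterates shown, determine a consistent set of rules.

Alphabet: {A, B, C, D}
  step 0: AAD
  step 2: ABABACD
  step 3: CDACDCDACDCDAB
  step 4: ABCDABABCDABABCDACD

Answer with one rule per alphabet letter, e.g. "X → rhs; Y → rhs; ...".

A->CD, B->ACD, C->A, D->B

  step 3 ⇒ step 4: CDACDCDACDCDAB ⇒ A·B·CD·A·B·A·B·CD·A·B·A·B·CD·ACD
    A ↦ CD
    B ↦ ACD
    C ↦ A
    D ↦ B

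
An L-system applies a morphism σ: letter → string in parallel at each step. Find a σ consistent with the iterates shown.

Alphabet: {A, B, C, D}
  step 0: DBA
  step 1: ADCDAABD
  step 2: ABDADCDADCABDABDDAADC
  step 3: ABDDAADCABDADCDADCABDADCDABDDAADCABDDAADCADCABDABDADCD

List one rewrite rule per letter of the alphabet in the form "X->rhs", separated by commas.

  step 2 ⇒ step 3: ABDADCDADCABDABDDAADC ⇒ ABD·DA·ADC·ABD·ADC·D·ADC·ABD·ADC·D·ABD·DA·ADC·ABD·DA·ADC·ADC·ABD·ABD·ADC·D
    A ↦ ABD
    B ↦ DA
    C ↦ D
    D ↦ ADC

A->ABD, B->DA, C->D, D->ADC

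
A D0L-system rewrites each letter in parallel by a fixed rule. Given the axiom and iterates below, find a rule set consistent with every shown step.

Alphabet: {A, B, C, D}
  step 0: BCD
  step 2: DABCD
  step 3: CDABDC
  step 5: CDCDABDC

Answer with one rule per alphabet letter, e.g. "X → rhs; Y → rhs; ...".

A->D, B->AB, C->D, D->C

  step 2 ⇒ step 3: DABCD ⇒ C·D·AB·D·C
    A ↦ D
    B ↦ AB
    C ↦ D
    D ↦ C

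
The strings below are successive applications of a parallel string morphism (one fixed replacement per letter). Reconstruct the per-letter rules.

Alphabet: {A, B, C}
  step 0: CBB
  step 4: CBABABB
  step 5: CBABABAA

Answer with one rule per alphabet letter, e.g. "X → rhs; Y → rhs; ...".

  step 4 ⇒ step 5: CBABABB ⇒ CB·A·B·A·B·A·A
    A ↦ B
    B ↦ A
    C ↦ CB

A->B, B->A, C->CB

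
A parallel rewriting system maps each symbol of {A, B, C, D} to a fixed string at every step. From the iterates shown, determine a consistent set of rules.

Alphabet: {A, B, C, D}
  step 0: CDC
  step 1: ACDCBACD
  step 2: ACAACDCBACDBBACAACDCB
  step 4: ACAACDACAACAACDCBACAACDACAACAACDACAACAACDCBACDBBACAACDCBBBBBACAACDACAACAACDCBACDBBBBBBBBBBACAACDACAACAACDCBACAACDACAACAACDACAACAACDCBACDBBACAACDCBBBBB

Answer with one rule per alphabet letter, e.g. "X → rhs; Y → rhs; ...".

  step 1 ⇒ step 2: ACDCBACD ⇒ ACA·ACD·CB·ACD·BB·ACA·ACD·CB
    A ↦ ACA
    B ↦ BB
    C ↦ ACD
    D ↦ CB

A->ACA, B->BB, C->ACD, D->CB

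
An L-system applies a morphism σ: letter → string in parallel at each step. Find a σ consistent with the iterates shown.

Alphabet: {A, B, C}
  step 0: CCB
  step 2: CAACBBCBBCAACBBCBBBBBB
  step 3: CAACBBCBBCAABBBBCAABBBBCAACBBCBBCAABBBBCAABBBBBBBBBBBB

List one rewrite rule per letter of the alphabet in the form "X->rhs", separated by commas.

  step 2 ⇒ step 3: CAACBBCBBCAACBBCBBBBBB ⇒ CAA·CBB·CBB·CAA·BB·BB·CAA·BB·BB·CAA·CBB·CBB·CAA·BB·BB·CAA·BB·BB·BB·BB·BB·BB
    A ↦ CBB
    B ↦ BB
    C ↦ CAA

A->CBB, B->BB, C->CAA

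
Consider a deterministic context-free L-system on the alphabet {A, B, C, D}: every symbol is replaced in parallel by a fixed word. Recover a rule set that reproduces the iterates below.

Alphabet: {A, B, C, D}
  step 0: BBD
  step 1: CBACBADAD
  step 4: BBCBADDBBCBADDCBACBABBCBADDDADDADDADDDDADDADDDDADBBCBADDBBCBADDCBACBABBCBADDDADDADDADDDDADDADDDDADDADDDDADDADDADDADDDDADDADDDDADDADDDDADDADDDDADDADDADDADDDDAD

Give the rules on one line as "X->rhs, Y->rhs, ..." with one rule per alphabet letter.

  step 0 ⇒ step 1: BBD ⇒ CBA·CBA·DAD
    B ↦ CBA
    D ↦ DAD
    A ↦ DD  (constrained at step 1)
    C ↦ BB  (constrained at step 1)

A->DD, B->CBA, C->BB, D->DAD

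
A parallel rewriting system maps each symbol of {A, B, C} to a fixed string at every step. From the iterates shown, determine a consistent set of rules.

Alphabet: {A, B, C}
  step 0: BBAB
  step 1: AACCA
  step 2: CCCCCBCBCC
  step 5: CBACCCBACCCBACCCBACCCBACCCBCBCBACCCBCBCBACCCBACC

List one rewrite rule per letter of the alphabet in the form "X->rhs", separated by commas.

A->CC, B->A, C->CB

  step 1 ⇒ step 2: AACCA ⇒ CC·CC·CB·CB·CC
    A ↦ CC
    C ↦ CB
  step 0 ⇒ step 1: BBAB ⇒ A·A·CC·A
    B ↦ A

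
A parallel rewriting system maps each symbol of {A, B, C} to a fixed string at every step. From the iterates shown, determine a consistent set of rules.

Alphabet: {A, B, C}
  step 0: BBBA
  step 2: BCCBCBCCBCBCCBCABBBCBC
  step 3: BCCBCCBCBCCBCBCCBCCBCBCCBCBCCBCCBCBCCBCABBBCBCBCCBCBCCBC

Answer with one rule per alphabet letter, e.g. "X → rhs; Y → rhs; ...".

A->ABB, B->BC, C->CBC

  step 2 ⇒ step 3: BCCBCBCCBCBCCBCABBBCBC ⇒ BC·CBC·CBC·BC·CBC·BC·CBC·CBC·BC·CBC·BC·CBC·CBC·BC·CBC·ABB·BC·BC·BC·CBC·BC·CBC
    A ↦ ABB
    B ↦ BC
    C ↦ CBC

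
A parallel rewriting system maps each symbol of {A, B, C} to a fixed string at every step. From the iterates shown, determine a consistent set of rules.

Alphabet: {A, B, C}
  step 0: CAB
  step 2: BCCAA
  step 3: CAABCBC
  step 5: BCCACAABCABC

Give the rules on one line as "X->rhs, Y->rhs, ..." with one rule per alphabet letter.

  step 2 ⇒ step 3: BCCAA ⇒ C·A·A·BC·BC
    A ↦ BC
    B ↦ C
    C ↦ A

A->BC, B->C, C->A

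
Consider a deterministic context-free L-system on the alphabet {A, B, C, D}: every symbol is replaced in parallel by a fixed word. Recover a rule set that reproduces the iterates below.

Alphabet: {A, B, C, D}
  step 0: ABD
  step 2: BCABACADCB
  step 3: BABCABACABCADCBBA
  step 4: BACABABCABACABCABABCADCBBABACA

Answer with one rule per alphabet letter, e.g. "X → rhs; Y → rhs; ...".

  step 3 ⇒ step 4: BABCABACABCADCBBA ⇒ BA·CA·BA·B·CA·BA·CA·B·CA·BA·B·CA·DC·B·BA·BA·CA
    A ↦ CA
    B ↦ BA
    C ↦ B
    D ↦ DC

A->CA, B->BA, C->B, D->DC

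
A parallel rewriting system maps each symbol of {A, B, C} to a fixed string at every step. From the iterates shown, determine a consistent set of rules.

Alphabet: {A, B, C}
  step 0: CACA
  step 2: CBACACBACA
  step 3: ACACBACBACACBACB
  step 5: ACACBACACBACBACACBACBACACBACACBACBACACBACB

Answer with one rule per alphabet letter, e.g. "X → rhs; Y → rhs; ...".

  step 2 ⇒ step 3: CBACACBACA ⇒ A·CA·CB·A·CB·A·CA·CB·A·CB
    A ↦ CB
    B ↦ CA
    C ↦ A

A->CB, B->CA, C->A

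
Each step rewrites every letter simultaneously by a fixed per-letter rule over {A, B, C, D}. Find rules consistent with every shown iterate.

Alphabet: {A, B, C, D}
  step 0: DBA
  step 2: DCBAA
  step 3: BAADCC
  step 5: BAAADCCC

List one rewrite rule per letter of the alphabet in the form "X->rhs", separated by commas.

A->C, B->D, C->A, D->BA

  step 2 ⇒ step 3: DCBAA ⇒ BA·A·D·C·C
    A ↦ C
    B ↦ D
    C ↦ A
    D ↦ BA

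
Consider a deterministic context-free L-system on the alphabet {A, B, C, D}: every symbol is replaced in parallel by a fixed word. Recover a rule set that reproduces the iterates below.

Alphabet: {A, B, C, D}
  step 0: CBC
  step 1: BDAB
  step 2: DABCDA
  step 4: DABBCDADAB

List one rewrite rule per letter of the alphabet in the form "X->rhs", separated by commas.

  step 1 ⇒ step 2: BDAB ⇒ DA·B·C·DA
    A ↦ C
    B ↦ DA
    D ↦ B
  step 0 ⇒ step 1: CBC ⇒ B·DA·B
    C ↦ B

A->C, B->DA, C->B, D->B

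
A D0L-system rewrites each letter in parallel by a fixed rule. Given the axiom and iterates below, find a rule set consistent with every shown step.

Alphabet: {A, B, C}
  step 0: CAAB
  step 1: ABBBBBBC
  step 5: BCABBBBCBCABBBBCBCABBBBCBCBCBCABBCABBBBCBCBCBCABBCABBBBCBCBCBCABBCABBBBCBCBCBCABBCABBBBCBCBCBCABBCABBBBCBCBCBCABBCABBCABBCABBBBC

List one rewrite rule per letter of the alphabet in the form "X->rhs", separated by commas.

  step 0 ⇒ step 1: CAAB ⇒ AB·BB·BB·BC
    A ↦ BB
    B ↦ BC
    C ↦ AB

A->BB, B->BC, C->AB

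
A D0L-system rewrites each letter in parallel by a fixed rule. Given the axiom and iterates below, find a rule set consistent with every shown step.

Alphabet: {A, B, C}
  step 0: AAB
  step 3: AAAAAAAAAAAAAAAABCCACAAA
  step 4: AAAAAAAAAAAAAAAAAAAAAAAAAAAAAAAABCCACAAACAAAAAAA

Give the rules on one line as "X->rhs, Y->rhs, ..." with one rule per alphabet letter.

  step 3 ⇒ step 4: AAAAAAAAAAAAAAAABCCACAAA ⇒ AA·AA·AA·AA·AA·AA·AA·AA·AA·AA·AA·AA·AA·AA·AA·AA·BC·CA·CA·AA·CA·AA·AA·AA
    A ↦ AA
    B ↦ BC
    C ↦ CA

A->AA, B->BC, C->CA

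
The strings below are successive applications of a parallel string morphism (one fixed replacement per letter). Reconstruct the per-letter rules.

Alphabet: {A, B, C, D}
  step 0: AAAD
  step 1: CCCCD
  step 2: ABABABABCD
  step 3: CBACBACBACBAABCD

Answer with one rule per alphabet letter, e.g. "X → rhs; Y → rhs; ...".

  step 2 ⇒ step 3: ABABABABCD ⇒ C·BA·C·BA·C·BA·C·BA·AB·CD
    A ↦ C
    B ↦ BA
    C ↦ AB
    D ↦ CD

A->C, B->BA, C->AB, D->CD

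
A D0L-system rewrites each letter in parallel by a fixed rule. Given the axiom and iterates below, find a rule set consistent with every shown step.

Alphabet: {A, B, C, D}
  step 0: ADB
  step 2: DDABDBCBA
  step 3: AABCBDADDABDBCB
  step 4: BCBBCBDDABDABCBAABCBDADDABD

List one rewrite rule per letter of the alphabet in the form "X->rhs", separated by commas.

A->BCB, B->D, C->DAB, D->A

  step 3 ⇒ step 4: AABCBDADDABDBCB ⇒ BCB·BCB·D·DAB·D·A·BCB·A·A·BCB·D·A·D·DAB·D
    A ↦ BCB
    B ↦ D
    C ↦ DAB
    D ↦ A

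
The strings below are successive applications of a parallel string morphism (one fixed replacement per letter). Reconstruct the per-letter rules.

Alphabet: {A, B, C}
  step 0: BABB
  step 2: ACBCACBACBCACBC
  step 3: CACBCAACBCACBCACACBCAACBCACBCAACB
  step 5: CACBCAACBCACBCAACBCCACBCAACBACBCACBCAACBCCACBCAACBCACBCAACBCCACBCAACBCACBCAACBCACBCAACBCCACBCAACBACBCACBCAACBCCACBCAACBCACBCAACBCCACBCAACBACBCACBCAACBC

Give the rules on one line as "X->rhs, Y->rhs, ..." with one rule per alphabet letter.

  step 2 ⇒ step 3: ACBCACBACBCACBC ⇒ C·ACB·CA·ACB·C·ACB·CA·C·ACB·CA·ACB·C·ACB·CA·ACB
    A ↦ C
    B ↦ CA
    C ↦ ACB

A->C, B->CA, C->ACB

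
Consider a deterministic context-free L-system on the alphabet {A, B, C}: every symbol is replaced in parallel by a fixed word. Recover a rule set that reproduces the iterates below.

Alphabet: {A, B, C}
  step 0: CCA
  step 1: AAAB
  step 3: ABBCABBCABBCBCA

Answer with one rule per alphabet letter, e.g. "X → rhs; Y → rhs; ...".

A->AB, B->BC, C->A

  step 0 ⇒ step 1: CCA ⇒ A·A·AB
    A ↦ AB
    C ↦ A
    B ↦ BC  (constrained at step 1)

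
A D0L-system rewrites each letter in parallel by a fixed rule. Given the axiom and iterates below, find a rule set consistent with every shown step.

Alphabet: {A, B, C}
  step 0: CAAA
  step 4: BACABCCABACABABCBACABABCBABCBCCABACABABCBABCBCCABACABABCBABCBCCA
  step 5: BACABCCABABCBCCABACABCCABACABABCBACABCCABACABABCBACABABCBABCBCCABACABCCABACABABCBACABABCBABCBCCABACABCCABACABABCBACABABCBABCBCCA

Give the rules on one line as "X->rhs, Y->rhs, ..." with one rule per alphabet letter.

A->CA, B->BA, C->BC

  step 4 ⇒ step 5: BACABCCABACABABCBACABABCBABCBCCABACABABCBABCBCCABACABABCBABCBCCA ⇒ BA·CA·BC·CA·BA·BC·BC·CA·BA·CA·BC·CA·BA·CA·BA·BC·BA·CA·BC·CA·BA·CA·BA·BC·BA·CA·BA·BC·BA·BC·BC·CA·BA·CA·BC·CA·BA·CA·BA·BC·BA·CA·BA·BC·BA·BC·BC·CA·BA·CA·BC·CA·BA·CA·BA·BC·BA·CA·BA·BC·BA·BC·BC·CA
    A ↦ CA
    B ↦ BA
    C ↦ BC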